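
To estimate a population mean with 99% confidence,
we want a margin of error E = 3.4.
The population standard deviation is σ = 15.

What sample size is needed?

z_0.005 = 2.576
n = (z×σ/E)² = (2.576×15/3.4)²
n = 129.1565
Round up: n = 130

Answer: n = 130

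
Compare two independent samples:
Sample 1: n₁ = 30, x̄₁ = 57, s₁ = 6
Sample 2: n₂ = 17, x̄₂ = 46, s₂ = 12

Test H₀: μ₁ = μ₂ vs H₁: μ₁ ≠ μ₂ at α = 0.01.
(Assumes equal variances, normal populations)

Pooled variance: s²_p = [29×6² + 16×12²]/(45) = 74.4000
s_p = 8.6255
SE = s_p×√(1/n₁ + 1/n₂) = 8.6255×√(1/30 + 1/17) = 2.6185
t = (x̄₁ - x̄₂)/SE = (57 - 46)/2.6185 = 4.2009
df = 45, t-critical = ±2.690
Decision: reject H₀

Answer: t = 4.2009, reject H₀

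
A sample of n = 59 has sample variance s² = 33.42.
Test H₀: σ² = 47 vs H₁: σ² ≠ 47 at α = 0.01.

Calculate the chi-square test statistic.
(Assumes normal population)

Answer: χ² = 41.2417, fail to reject H₀

Derivation:
df = n - 1 = 58
χ² = (n-1)s²/σ₀² = 58×33.42/47 = 41.2417
Critical values: χ²_{0.995,58} = 34.008, χ²_{0.005,58} = 89.477
Rejection region: χ² < 34.008 or χ² > 89.477
Decision: fail to reject H₀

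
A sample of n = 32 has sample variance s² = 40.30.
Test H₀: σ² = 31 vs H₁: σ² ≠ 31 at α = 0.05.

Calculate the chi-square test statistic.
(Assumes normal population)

Answer: χ² = 40.3000, fail to reject H₀

Derivation:
df = n - 1 = 31
χ² = (n-1)s²/σ₀² = 31×40.30/31 = 40.3000
Critical values: χ²_{0.975,31} = 17.539, χ²_{0.025,31} = 48.232
Rejection region: χ² < 17.539 or χ² > 48.232
Decision: fail to reject H₀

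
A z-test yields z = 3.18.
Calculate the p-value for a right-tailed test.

Answer: p-value ≈ 0.0007

Derivation:
For z = 3.18:
p = P(Z > 3.18) = 1 - Φ(3.18) = 0.0007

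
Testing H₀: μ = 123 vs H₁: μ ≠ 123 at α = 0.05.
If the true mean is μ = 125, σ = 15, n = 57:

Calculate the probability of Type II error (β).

Answer: β ≈ 0.8283

Derivation:
SE = σ/√n = 15/√57 = 1.9868
Critical values: μ₀ ± z_0.025×SE = 123 ± 1.960×1.9868
Acceptance region: (119.1059, 126.8941)
Under H₁ (μ = 125): z_high = (126.8941 - 125)/1.9868 = 0.9533, z_low = (119.1059 - 125)/1.9868 = -2.9666
β = P(not reject | H₁) = Φ(0.9533) - Φ(-2.9666) ≈ 0.8283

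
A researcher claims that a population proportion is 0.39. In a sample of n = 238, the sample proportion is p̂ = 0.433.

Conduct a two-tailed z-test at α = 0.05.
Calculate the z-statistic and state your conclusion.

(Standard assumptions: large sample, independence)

Answer: z = 1.3601, fail to reject H₀

Derivation:
H₀: p = 0.39, H₁: p ≠ 0.39
Standard error: SE = √(p₀(1-p₀)/n) = √(0.39×0.61/238) = 0.031616
z-statistic: z = (p̂ - p₀)/SE = (0.433 - 0.39)/0.031616 = 1.3601
Critical value: z_0.025 = ±1.960
p-value = 0.1738
Decision: fail to reject H₀ at α = 0.05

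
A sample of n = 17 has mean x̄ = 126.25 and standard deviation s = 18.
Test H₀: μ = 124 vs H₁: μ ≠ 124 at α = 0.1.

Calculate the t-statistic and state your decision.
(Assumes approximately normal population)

Answer: t = 0.5154, fail to reject H₀

Derivation:
df = n - 1 = 16
SE = s/√n = 18/√17 = 4.3656
t = (x̄ - μ₀)/SE = (126.25 - 124)/4.3656 = 0.5154
Critical value: t_{0.05,16} = ±1.746
p-value ≈ 0.6133
Decision: fail to reject H₀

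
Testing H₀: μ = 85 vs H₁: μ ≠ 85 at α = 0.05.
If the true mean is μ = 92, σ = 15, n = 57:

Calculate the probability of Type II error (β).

Answer: β ≈ 0.0590

Derivation:
SE = σ/√n = 15/√57 = 1.9868
Critical values: μ₀ ± z_0.025×SE = 85 ± 1.960×1.9868
Acceptance region: (81.1059, 88.8941)
Under H₁ (μ = 92): z_high = (88.8941 - 92)/1.9868 = -1.5633, z_low = (81.1059 - 92)/1.9868 = -5.4832
β = P(not reject | H₁) = Φ(-1.5633) - Φ(-5.4832) ≈ 0.0590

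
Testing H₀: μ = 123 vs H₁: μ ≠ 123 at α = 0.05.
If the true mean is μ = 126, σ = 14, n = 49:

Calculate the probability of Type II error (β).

SE = σ/√n = 14/√49 = 2.0000
Critical values: μ₀ ± z_0.025×SE = 123 ± 1.960×2.0000
Acceptance region: (119.0800, 126.9200)
Under H₁ (μ = 126): z_high = (126.9200 - 126)/2.0000 = 0.4600, z_low = (119.0800 - 126)/2.0000 = -3.4600
β = P(not reject | H₁) = Φ(0.4600) - Φ(-3.4600) ≈ 0.6770

Answer: β ≈ 0.6770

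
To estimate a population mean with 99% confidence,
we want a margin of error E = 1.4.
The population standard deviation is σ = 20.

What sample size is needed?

Answer: n = 1355

Derivation:
z_0.005 = 2.576
n = (z×σ/E)² = (2.576×20/1.4)²
n = 1354.2400
Round up: n = 1355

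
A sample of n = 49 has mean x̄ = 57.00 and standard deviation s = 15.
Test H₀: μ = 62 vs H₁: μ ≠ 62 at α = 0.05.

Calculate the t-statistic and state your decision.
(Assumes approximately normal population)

Answer: t = -2.3333, reject H₀

Derivation:
df = n - 1 = 48
SE = s/√n = 15/√49 = 2.1429
t = (x̄ - μ₀)/SE = (57.00 - 62)/2.1429 = -2.3333
Critical value: t_{0.025,48} = ±2.011
p-value ≈ 0.0239
Decision: reject H₀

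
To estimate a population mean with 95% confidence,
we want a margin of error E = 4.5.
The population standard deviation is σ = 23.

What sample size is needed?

Answer: n = 101

Derivation:
z_0.025 = 1.960
n = (z×σ/E)² = (1.960×23/4.5)²
n = 100.3559
Round up: n = 101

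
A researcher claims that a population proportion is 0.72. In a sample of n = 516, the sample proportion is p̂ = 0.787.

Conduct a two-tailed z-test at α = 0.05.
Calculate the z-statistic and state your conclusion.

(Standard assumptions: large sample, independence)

Answer: z = 3.3897, reject H₀

Derivation:
H₀: p = 0.72, H₁: p ≠ 0.72
Standard error: SE = √(p₀(1-p₀)/n) = √(0.72×0.28/516) = 0.019766
z-statistic: z = (p̂ - p₀)/SE = (0.787 - 0.72)/0.019766 = 3.3897
Critical value: z_0.025 = ±1.960
p-value = 0.0007
Decision: reject H₀ at α = 0.05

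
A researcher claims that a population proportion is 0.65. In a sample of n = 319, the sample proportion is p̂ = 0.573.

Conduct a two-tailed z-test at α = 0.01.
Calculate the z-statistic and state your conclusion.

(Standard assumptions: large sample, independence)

Answer: z = -2.8834, reject H₀

Derivation:
H₀: p = 0.65, H₁: p ≠ 0.65
Standard error: SE = √(p₀(1-p₀)/n) = √(0.65×0.35/319) = 0.026705
z-statistic: z = (p̂ - p₀)/SE = (0.573 - 0.65)/0.026705 = -2.8834
Critical value: z_0.005 = ±2.576
p-value = 0.0039
Decision: reject H₀ at α = 0.01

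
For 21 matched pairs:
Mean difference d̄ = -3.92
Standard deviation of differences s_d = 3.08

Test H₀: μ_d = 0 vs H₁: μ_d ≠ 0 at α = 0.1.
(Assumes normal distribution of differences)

df = n - 1 = 20
SE = s_d/√n = 3.08/√21 = 0.6721
t = d̄/SE = -3.92/0.6721 = -5.8325
Critical value: t_{0.05,20} = ±1.725
p-value < 0.0001
Decision: reject H₀

Answer: t = -5.8325, reject H₀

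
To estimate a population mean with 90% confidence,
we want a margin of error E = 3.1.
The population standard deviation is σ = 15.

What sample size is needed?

z_0.05 = 1.645
n = (z×σ/E)² = (1.645×15/3.1)²
n = 63.3565
Round up: n = 64

Answer: n = 64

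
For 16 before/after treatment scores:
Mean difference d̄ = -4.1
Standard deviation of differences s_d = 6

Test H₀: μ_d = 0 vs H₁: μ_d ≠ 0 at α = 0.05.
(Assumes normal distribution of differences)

Answer: t = -2.7333, reject H₀

Derivation:
df = n - 1 = 15
SE = s_d/√n = 6/√16 = 1.5000
t = d̄/SE = -4.1/1.5000 = -2.7333
Critical value: t_{0.025,15} = ±2.131
p-value ≈ 0.0154
Decision: reject H₀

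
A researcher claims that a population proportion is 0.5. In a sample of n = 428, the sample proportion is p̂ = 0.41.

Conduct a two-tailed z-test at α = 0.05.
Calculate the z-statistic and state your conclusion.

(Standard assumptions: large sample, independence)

Answer: z = -3.7239, reject H₀

Derivation:
H₀: p = 0.5, H₁: p ≠ 0.5
Standard error: SE = √(p₀(1-p₀)/n) = √(0.5×0.5/428) = 0.024168
z-statistic: z = (p̂ - p₀)/SE = (0.41 - 0.5)/0.024168 = -3.7239
Critical value: z_0.025 = ±1.960
p-value = 0.0002
Decision: reject H₀ at α = 0.05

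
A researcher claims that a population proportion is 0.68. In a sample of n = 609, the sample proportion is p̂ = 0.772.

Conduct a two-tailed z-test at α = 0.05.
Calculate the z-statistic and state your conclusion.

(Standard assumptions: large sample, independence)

H₀: p = 0.68, H₁: p ≠ 0.68
Standard error: SE = √(p₀(1-p₀)/n) = √(0.68×0.32/609) = 0.018903
z-statistic: z = (p̂ - p₀)/SE = (0.772 - 0.68)/0.018903 = 4.8670
Critical value: z_0.025 = ±1.960
p-value < 0.0001
Decision: reject H₀ at α = 0.05

Answer: z = 4.8670, reject H₀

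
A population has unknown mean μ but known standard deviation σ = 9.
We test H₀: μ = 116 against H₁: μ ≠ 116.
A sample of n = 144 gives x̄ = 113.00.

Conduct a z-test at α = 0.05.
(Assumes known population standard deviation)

Answer: z = -4.0000, reject H₀

Derivation:
Standard error: SE = σ/√n = 9/√144 = 0.7500
z-statistic: z = (x̄ - μ₀)/SE = (113.00 - 116)/0.7500 = -4.0000
Critical value: ±1.960
p-value = 0.0001
Decision: reject H₀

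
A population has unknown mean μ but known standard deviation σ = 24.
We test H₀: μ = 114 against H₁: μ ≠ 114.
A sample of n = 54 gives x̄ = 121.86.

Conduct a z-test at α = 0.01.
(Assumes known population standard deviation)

Standard error: SE = σ/√n = 24/√54 = 3.2660
z-statistic: z = (x̄ - μ₀)/SE = (121.86 - 114)/3.2660 = 2.4066
Critical value: ±2.576
p-value = 0.0161
Decision: fail to reject H₀

Answer: z = 2.4066, fail to reject H₀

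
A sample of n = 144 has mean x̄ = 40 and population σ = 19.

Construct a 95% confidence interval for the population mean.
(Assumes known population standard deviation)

Confidence level: 95%, α = 0.05
z_0.025 = 1.960
SE = σ/√n = 19/√144 = 1.5833
Margin of error = 1.960 × 1.5833 = 3.1033
CI: x̄ ± margin = 40 ± 3.1033
CI: (36.8967, 43.1033)

Answer: (36.8967, 43.1033)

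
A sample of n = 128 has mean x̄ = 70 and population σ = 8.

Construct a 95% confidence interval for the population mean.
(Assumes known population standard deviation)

Answer: (68.6141, 71.3859)

Derivation:
Confidence level: 95%, α = 0.05
z_0.025 = 1.960
SE = σ/√n = 8/√128 = 0.7071
Margin of error = 1.960 × 0.7071 = 1.3859
CI: x̄ ± margin = 70 ± 1.3859
CI: (68.6141, 71.3859)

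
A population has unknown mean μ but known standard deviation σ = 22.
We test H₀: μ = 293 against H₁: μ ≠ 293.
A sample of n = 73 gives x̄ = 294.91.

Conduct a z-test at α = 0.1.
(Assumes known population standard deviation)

Answer: z = 0.7418, fail to reject H₀

Derivation:
Standard error: SE = σ/√n = 22/√73 = 2.5749
z-statistic: z = (x̄ - μ₀)/SE = (294.91 - 293)/2.5749 = 0.7418
Critical value: ±1.645
p-value = 0.4582
Decision: fail to reject H₀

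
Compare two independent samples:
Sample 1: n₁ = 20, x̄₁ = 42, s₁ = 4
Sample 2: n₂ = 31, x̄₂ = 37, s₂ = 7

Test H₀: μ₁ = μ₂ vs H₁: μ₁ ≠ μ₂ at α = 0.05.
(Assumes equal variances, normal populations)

Answer: t = 2.8974, reject H₀

Derivation:
Pooled variance: s²_p = [19×4² + 30×7²]/(49) = 36.2041
s_p = 6.0170
SE = s_p×√(1/n₁ + 1/n₂) = 6.0170×√(1/20 + 1/31) = 1.7257
t = (x̄₁ - x̄₂)/SE = (42 - 37)/1.7257 = 2.8974
df = 49, t-critical = ±2.010
Decision: reject H₀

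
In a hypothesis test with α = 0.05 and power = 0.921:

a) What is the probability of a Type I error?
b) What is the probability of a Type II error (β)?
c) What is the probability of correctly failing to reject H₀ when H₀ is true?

a) Type I error probability = α = 0.05
b) Power = P(reject H₀ | H₁ true) = 1 - β = 0.921, so Type II error probability = β = 1 - Power = 0.079
c) P(fail to reject H₀ | H₀ true) = 1 - α = 0.95

Answer: a) 0.05, b) 0.079, c) 0.95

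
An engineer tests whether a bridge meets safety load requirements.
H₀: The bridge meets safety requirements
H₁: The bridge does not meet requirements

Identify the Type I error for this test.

Answer: Unnecessarily closing a safe bridge for repairs

Derivation:
Type I error: rejecting H₀ when it is actually true (false positive).
Type II error: failing to reject H₀ when H₁ is actually true (false negative).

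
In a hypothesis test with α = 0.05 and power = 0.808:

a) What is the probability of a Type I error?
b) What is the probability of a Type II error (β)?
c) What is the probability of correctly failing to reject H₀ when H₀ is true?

Answer: a) 0.05, b) 0.192, c) 0.95

Derivation:
a) Type I error probability = α = 0.05
b) Power = P(reject H₀ | H₁ true) = 1 - β = 0.808, so Type II error probability = β = 1 - Power = 0.192
c) P(fail to reject H₀ | H₀ true) = 1 - α = 0.95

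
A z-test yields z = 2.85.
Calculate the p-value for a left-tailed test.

For z = 2.85:
p = P(Z < 2.85) = Φ(2.85) = 0.9978

Answer: p-value ≈ 0.9978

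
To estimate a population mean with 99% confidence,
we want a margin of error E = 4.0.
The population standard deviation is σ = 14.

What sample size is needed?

Answer: n = 82

Derivation:
z_0.005 = 2.576
n = (z×σ/E)² = (2.576×14/4.0)²
n = 81.2883
Round up: n = 82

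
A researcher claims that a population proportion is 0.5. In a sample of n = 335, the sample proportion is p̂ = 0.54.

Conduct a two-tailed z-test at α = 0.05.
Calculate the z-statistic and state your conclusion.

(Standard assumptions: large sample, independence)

Answer: z = 1.4642, fail to reject H₀

Derivation:
H₀: p = 0.5, H₁: p ≠ 0.5
Standard error: SE = √(p₀(1-p₀)/n) = √(0.5×0.5/335) = 0.027318
z-statistic: z = (p̂ - p₀)/SE = (0.54 - 0.5)/0.027318 = 1.4642
Critical value: z_0.025 = ±1.960
p-value = 0.1431
Decision: fail to reject H₀ at α = 0.05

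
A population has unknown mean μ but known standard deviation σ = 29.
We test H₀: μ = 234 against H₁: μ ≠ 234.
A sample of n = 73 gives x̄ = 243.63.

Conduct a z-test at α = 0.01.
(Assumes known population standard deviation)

Answer: z = 2.8372, reject H₀

Derivation:
Standard error: SE = σ/√n = 29/√73 = 3.3942
z-statistic: z = (x̄ - μ₀)/SE = (243.63 - 234)/3.3942 = 2.8372
Critical value: ±2.576
p-value = 0.0046
Decision: reject H₀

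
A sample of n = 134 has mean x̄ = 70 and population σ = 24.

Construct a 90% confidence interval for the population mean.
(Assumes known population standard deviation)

Answer: (66.5894, 73.4106)

Derivation:
Confidence level: 90%, α = 0.1
z_0.05 = 1.645
SE = σ/√n = 24/√134 = 2.0733
Margin of error = 1.645 × 2.0733 = 3.4106
CI: x̄ ± margin = 70 ± 3.4106
CI: (66.5894, 73.4106)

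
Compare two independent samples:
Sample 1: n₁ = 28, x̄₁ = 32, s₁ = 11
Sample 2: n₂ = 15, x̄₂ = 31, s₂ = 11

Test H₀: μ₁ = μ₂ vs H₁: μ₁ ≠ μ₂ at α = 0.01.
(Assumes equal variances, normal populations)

Pooled variance: s²_p = [27×11² + 14×11²]/(41) = 121.0000
s_p = 11.0000
SE = s_p×√(1/n₁ + 1/n₂) = 11.0000×√(1/28 + 1/15) = 3.5197
t = (x̄₁ - x̄₂)/SE = (32 - 31)/3.5197 = 0.2841
df = 41, t-critical = ±2.701
Decision: fail to reject H₀

Answer: t = 0.2841, fail to reject H₀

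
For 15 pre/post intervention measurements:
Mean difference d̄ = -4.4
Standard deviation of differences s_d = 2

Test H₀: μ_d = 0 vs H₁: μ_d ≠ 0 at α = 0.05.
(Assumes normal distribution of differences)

Answer: t = -8.5205, reject H₀

Derivation:
df = n - 1 = 14
SE = s_d/√n = 2/√15 = 0.5164
t = d̄/SE = -4.4/0.5164 = -8.5205
Critical value: t_{0.025,14} = ±2.145
p-value < 0.0001
Decision: reject H₀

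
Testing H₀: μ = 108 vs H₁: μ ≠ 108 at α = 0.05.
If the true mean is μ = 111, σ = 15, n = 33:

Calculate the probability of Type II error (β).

Answer: β ≈ 0.7904

Derivation:
SE = σ/√n = 15/√33 = 2.6112
Critical values: μ₀ ± z_0.025×SE = 108 ± 1.960×2.6112
Acceptance region: (102.8820, 113.1180)
Under H₁ (μ = 111): z_high = (113.1180 - 111)/2.6112 = 0.8111, z_low = (102.8820 - 111)/2.6112 = -3.1089
β = P(not reject | H₁) = Φ(0.8111) - Φ(-3.1089) ≈ 0.7904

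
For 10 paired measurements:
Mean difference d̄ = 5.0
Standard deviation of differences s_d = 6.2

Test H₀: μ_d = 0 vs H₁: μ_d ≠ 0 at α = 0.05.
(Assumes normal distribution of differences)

Answer: t = 2.5502, reject H₀

Derivation:
df = n - 1 = 9
SE = s_d/√n = 6.2/√10 = 1.9606
t = d̄/SE = 5.0/1.9606 = 2.5502
Critical value: t_{0.025,9} = ±2.262
p-value ≈ 0.0312
Decision: reject H₀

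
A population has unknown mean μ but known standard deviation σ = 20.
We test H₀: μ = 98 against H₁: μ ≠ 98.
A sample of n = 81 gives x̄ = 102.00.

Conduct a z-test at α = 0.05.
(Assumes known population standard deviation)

Answer: z = 1.8000, fail to reject H₀

Derivation:
Standard error: SE = σ/√n = 20/√81 = 2.2222
z-statistic: z = (x̄ - μ₀)/SE = (102.00 - 98)/2.2222 = 1.8000
Critical value: ±1.960
p-value = 0.0719
Decision: fail to reject H₀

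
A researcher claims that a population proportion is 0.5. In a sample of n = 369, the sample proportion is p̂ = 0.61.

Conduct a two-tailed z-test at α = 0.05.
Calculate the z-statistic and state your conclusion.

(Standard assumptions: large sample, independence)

H₀: p = 0.5, H₁: p ≠ 0.5
Standard error: SE = √(p₀(1-p₀)/n) = √(0.5×0.5/369) = 0.026029
z-statistic: z = (p̂ - p₀)/SE = (0.61 - 0.5)/0.026029 = 4.2261
Critical value: z_0.025 = ±1.960
p-value < 0.0001
Decision: reject H₀ at α = 0.05

Answer: z = 4.2261, reject H₀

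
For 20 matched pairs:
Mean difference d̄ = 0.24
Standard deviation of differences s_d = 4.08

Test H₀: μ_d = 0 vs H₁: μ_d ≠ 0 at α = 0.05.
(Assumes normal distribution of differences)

df = n - 1 = 19
SE = s_d/√n = 4.08/√20 = 0.9123
t = d̄/SE = 0.24/0.9123 = 0.2631
Critical value: t_{0.025,19} = ±2.093
p-value ≈ 0.7953
Decision: fail to reject H₀

Answer: t = 0.2631, fail to reject H₀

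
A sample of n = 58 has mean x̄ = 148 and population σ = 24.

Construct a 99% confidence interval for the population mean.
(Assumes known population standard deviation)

Answer: (139.8820, 156.1180)

Derivation:
Confidence level: 99%, α = 0.01
z_0.005 = 2.576
SE = σ/√n = 24/√58 = 3.1514
Margin of error = 2.576 × 3.1514 = 8.1180
CI: x̄ ± margin = 148 ± 8.1180
CI: (139.8820, 156.1180)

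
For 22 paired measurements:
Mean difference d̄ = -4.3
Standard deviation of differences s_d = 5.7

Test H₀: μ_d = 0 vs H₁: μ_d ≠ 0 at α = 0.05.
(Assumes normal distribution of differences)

Answer: t = -3.5385, reject H₀

Derivation:
df = n - 1 = 21
SE = s_d/√n = 5.7/√22 = 1.2152
t = d̄/SE = -4.3/1.2152 = -3.5385
Critical value: t_{0.025,21} = ±2.080
p-value ≈ 0.0019
Decision: reject H₀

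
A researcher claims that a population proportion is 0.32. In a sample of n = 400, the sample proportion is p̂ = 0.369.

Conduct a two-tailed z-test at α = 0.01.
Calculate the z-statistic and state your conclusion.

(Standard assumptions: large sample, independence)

Answer: z = 2.1008, fail to reject H₀

Derivation:
H₀: p = 0.32, H₁: p ≠ 0.32
Standard error: SE = √(p₀(1-p₀)/n) = √(0.32×0.68/400) = 0.023324
z-statistic: z = (p̂ - p₀)/SE = (0.369 - 0.32)/0.023324 = 2.1008
Critical value: z_0.005 = ±2.576
p-value = 0.0357
Decision: fail to reject H₀ at α = 0.01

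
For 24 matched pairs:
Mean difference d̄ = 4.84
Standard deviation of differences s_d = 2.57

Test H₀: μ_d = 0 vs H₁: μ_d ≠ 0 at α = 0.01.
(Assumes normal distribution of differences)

Answer: t = 9.2261, reject H₀

Derivation:
df = n - 1 = 23
SE = s_d/√n = 2.57/√24 = 0.5246
t = d̄/SE = 4.84/0.5246 = 9.2261
Critical value: t_{0.005,23} = ±2.807
p-value < 0.0001
Decision: reject H₀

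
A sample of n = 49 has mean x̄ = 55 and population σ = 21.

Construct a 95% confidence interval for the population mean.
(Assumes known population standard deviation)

Confidence level: 95%, α = 0.05
z_0.025 = 1.960
SE = σ/√n = 21/√49 = 3.0000
Margin of error = 1.960 × 3.0000 = 5.8800
CI: x̄ ± margin = 55 ± 5.8800
CI: (49.1200, 60.8800)

Answer: (49.1200, 60.8800)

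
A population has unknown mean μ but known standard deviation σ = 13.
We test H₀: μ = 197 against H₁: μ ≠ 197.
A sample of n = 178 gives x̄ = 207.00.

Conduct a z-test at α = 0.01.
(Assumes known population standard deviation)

Standard error: SE = σ/√n = 13/√178 = 0.9744
z-statistic: z = (x̄ - μ₀)/SE = (207.00 - 197)/0.9744 = 10.2627
Critical value: ±2.576
p-value < 0.0001
Decision: reject H₀

Answer: z = 10.2627, reject H₀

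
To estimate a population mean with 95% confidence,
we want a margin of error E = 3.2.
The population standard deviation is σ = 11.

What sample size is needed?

Answer: n = 46

Derivation:
z_0.025 = 1.960
n = (z×σ/E)² = (1.960×11/3.2)²
n = 45.3939
Round up: n = 46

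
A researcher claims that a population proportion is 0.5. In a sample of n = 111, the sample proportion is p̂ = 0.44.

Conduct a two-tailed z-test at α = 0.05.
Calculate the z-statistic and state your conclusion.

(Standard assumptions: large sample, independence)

Answer: z = -1.2643, fail to reject H₀

Derivation:
H₀: p = 0.5, H₁: p ≠ 0.5
Standard error: SE = √(p₀(1-p₀)/n) = √(0.5×0.5/111) = 0.047458
z-statistic: z = (p̂ - p₀)/SE = (0.44 - 0.5)/0.047458 = -1.2643
Critical value: z_0.025 = ±1.960
p-value = 0.2061
Decision: fail to reject H₀ at α = 0.05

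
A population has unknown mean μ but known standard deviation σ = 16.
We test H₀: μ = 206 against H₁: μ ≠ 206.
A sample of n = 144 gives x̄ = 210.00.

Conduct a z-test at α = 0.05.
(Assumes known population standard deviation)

Answer: z = 3.0001, reject H₀

Derivation:
Standard error: SE = σ/√n = 16/√144 = 1.3333
z-statistic: z = (x̄ - μ₀)/SE = (210.00 - 206)/1.3333 = 3.0001
Critical value: ±1.960
p-value = 0.0027
Decision: reject H₀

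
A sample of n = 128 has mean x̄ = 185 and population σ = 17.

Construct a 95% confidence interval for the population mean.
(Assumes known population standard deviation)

Answer: (182.0549, 187.9451)

Derivation:
Confidence level: 95%, α = 0.05
z_0.025 = 1.960
SE = σ/√n = 17/√128 = 1.5026
Margin of error = 1.960 × 1.5026 = 2.9451
CI: x̄ ± margin = 185 ± 2.9451
CI: (182.0549, 187.9451)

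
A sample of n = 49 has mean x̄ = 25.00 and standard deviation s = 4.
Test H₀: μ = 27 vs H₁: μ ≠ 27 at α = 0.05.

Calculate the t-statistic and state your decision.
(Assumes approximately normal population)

Answer: t = -3.5002, reject H₀

Derivation:
df = n - 1 = 48
SE = s/√n = 4/√49 = 0.5714
t = (x̄ - μ₀)/SE = (25.00 - 27)/0.5714 = -3.5002
Critical value: t_{0.025,48} = ±2.011
p-value ≈ 0.0010
Decision: reject H₀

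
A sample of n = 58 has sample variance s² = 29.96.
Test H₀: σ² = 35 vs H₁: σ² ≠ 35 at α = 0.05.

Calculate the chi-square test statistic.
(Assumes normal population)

Answer: χ² = 48.7920, fail to reject H₀

Derivation:
df = n - 1 = 57
χ² = (n-1)s²/σ₀² = 57×29.96/35 = 48.7920
Critical values: χ²_{0.975,57} = 38.027, χ²_{0.025,57} = 79.752
Rejection region: χ² < 38.027 or χ² > 79.752
Decision: fail to reject H₀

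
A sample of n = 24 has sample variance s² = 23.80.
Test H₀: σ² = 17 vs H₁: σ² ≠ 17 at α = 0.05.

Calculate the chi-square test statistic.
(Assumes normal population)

Answer: χ² = 32.2000, fail to reject H₀

Derivation:
df = n - 1 = 23
χ² = (n-1)s²/σ₀² = 23×23.80/17 = 32.2000
Critical values: χ²_{0.975,23} = 11.689, χ²_{0.025,23} = 38.076
Rejection region: χ² < 11.689 or χ² > 38.076
Decision: fail to reject H₀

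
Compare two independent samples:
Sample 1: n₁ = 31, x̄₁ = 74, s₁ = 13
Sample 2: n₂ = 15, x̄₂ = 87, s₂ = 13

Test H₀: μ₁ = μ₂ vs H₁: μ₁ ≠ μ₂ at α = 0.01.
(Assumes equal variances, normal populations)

Answer: t = -3.1794, reject H₀

Derivation:
Pooled variance: s²_p = [30×13² + 14×13²]/(44) = 169.0000
s_p = 13.0000
SE = s_p×√(1/n₁ + 1/n₂) = 13.0000×√(1/31 + 1/15) = 4.0888
t = (x̄₁ - x̄₂)/SE = (74 - 87)/4.0888 = -3.1794
df = 44, t-critical = ±2.692
Decision: reject H₀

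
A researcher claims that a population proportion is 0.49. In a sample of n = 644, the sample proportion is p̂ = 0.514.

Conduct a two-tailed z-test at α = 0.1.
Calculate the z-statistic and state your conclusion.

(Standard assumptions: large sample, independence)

H₀: p = 0.49, H₁: p ≠ 0.49
Standard error: SE = √(p₀(1-p₀)/n) = √(0.49×0.51/644) = 0.019699
z-statistic: z = (p̂ - p₀)/SE = (0.514 - 0.49)/0.019699 = 1.2183
Critical value: z_0.05 = ±1.645
p-value = 0.2231
Decision: fail to reject H₀ at α = 0.1

Answer: z = 1.2183, fail to reject H₀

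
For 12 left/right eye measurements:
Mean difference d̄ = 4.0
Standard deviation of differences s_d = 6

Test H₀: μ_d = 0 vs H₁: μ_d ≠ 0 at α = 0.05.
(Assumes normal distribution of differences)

df = n - 1 = 11
SE = s_d/√n = 6/√12 = 1.7321
t = d̄/SE = 4.0/1.7321 = 2.3093
Critical value: t_{0.025,11} = ±2.201
p-value ≈ 0.0413
Decision: reject H₀

Answer: t = 2.3093, reject H₀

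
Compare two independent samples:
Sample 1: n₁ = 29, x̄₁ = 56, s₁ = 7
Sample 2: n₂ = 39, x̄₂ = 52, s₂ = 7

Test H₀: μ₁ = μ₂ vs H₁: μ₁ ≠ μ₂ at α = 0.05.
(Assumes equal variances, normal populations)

Answer: t = 2.3305, reject H₀

Derivation:
Pooled variance: s²_p = [28×7² + 38×7²]/(66) = 49.0000
s_p = 7.0000
SE = s_p×√(1/n₁ + 1/n₂) = 7.0000×√(1/29 + 1/39) = 1.7164
t = (x̄₁ - x̄₂)/SE = (56 - 52)/1.7164 = 2.3305
df = 66, t-critical = ±1.997
Decision: reject H₀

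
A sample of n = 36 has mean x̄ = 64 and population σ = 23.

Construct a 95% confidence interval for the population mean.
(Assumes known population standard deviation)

Answer: (56.4867, 71.5133)

Derivation:
Confidence level: 95%, α = 0.05
z_0.025 = 1.960
SE = σ/√n = 23/√36 = 3.8333
Margin of error = 1.960 × 3.8333 = 7.5133
CI: x̄ ± margin = 64 ± 7.5133
CI: (56.4867, 71.5133)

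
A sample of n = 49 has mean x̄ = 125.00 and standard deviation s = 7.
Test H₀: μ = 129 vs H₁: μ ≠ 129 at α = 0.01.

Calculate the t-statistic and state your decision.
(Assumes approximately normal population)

Answer: t = -4.0000, reject H₀

Derivation:
df = n - 1 = 48
SE = s/√n = 7/√49 = 1.0000
t = (x̄ - μ₀)/SE = (125.00 - 129)/1.0000 = -4.0000
Critical value: t_{0.005,48} = ±2.682
p-value ≈ 0.0002
Decision: reject H₀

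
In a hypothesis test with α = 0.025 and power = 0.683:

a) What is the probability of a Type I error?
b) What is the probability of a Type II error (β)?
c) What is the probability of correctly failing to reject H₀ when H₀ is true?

Answer: a) 0.025, b) 0.317, c) 0.975

Derivation:
a) Type I error probability = α = 0.025
b) Power = P(reject H₀ | H₁ true) = 1 - β = 0.683, so Type II error probability = β = 1 - Power = 0.317
c) P(fail to reject H₀ | H₀ true) = 1 - α = 0.975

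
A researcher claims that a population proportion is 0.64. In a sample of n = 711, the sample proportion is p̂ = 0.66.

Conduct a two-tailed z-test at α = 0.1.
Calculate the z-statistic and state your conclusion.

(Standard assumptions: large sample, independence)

H₀: p = 0.64, H₁: p ≠ 0.64
Standard error: SE = √(p₀(1-p₀)/n) = √(0.64×0.36/711) = 0.018001
z-statistic: z = (p̂ - p₀)/SE = (0.66 - 0.64)/0.018001 = 1.1110
Critical value: z_0.05 = ±1.645
p-value = 0.2666
Decision: fail to reject H₀ at α = 0.1

Answer: z = 1.1110, fail to reject H₀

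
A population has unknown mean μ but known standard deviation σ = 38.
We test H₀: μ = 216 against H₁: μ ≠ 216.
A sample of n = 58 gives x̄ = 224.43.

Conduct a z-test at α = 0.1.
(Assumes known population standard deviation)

Answer: z = 1.6895, reject H₀

Derivation:
Standard error: SE = σ/√n = 38/√58 = 4.9896
z-statistic: z = (x̄ - μ₀)/SE = (224.43 - 216)/4.9896 = 1.6895
Critical value: ±1.645
p-value = 0.0911
Decision: reject H₀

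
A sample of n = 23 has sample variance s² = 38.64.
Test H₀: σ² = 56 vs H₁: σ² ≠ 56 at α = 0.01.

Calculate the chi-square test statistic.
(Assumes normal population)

Answer: χ² = 15.1800, fail to reject H₀

Derivation:
df = n - 1 = 22
χ² = (n-1)s²/σ₀² = 22×38.64/56 = 15.1800
Critical values: χ²_{0.995,22} = 8.643, χ²_{0.005,22} = 42.796
Rejection region: χ² < 8.643 or χ² > 42.796
Decision: fail to reject H₀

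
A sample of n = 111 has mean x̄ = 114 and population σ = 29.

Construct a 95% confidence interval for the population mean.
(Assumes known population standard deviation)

Answer: (108.6049, 119.3951)

Derivation:
Confidence level: 95%, α = 0.05
z_0.025 = 1.960
SE = σ/√n = 29/√111 = 2.7526
Margin of error = 1.960 × 2.7526 = 5.3951
CI: x̄ ± margin = 114 ± 5.3951
CI: (108.6049, 119.3951)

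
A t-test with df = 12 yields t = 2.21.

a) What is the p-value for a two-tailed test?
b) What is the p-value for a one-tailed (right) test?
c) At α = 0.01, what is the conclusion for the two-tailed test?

Answer: a) 0.0473, b) 0.0236, c) fail to reject H₀

Derivation:
Using t-distribution with df = 12:
a) Two-tailed: p = 2×P(T > 2.21) = 0.0473
b) One-tailed: p = P(T > 2.21) = 0.0236
c) 0.0473 ≥ 0.01, fail to reject H₀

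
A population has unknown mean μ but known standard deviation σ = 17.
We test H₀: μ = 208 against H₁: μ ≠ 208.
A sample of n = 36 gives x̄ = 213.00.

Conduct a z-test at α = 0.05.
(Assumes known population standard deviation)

Standard error: SE = σ/√n = 17/√36 = 2.8333
z-statistic: z = (x̄ - μ₀)/SE = (213.00 - 208)/2.8333 = 1.7647
Critical value: ±1.960
p-value = 0.0776
Decision: fail to reject H₀

Answer: z = 1.7647, fail to reject H₀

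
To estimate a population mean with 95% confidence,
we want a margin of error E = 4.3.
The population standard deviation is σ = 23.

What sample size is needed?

z_0.025 = 1.960
n = (z×σ/E)² = (1.960×23/4.3)²
n = 109.9084
Round up: n = 110

Answer: n = 110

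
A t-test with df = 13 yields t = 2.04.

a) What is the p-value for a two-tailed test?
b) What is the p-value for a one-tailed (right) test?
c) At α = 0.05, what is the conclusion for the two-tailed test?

Using t-distribution with df = 13:
a) Two-tailed: p = 2×P(T > 2.04) = 0.0622
b) One-tailed: p = P(T > 2.04) = 0.0311
c) 0.0622 ≥ 0.05, fail to reject H₀

Answer: a) 0.0622, b) 0.0311, c) fail to reject H₀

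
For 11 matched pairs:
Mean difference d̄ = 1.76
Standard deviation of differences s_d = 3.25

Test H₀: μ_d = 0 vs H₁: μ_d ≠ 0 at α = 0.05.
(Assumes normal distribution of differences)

df = n - 1 = 10
SE = s_d/√n = 3.25/√11 = 0.9799
t = d̄/SE = 1.76/0.9799 = 1.7961
Critical value: t_{0.025,10} = ±2.228
p-value ≈ 0.1027
Decision: fail to reject H₀

Answer: t = 1.7961, fail to reject H₀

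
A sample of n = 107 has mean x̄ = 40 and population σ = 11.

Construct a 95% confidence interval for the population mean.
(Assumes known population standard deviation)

Answer: (37.9157, 42.0843)

Derivation:
Confidence level: 95%, α = 0.05
z_0.025 = 1.960
SE = σ/√n = 11/√107 = 1.0634
Margin of error = 1.960 × 1.0634 = 2.0843
CI: x̄ ± margin = 40 ± 2.0843
CI: (37.9157, 42.0843)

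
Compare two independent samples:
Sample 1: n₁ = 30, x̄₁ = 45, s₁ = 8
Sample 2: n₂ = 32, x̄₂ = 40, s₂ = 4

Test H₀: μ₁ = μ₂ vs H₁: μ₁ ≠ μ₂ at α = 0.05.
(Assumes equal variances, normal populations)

Pooled variance: s²_p = [29×8² + 31×4²]/(60) = 39.2000
s_p = 6.2610
SE = s_p×√(1/n₁ + 1/n₂) = 6.2610×√(1/30 + 1/32) = 1.5911
t = (x̄₁ - x̄₂)/SE = (45 - 40)/1.5911 = 3.1425
df = 60, t-critical = ±2.000
Decision: reject H₀

Answer: t = 3.1425, reject H₀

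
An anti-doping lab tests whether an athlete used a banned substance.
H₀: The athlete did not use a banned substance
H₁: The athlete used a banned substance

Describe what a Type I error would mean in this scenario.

A Type I error (probability α) occurs when we reject a true H₀.
A Type II error (probability β) occurs when we fail to reject a false H₀.

Answer: Falsely accusing a clean athlete of doping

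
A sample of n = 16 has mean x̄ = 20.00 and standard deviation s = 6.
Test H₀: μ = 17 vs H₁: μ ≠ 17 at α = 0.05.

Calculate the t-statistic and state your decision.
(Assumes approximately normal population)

Answer: t = 2.0000, fail to reject H₀

Derivation:
df = n - 1 = 15
SE = s/√n = 6/√16 = 1.5000
t = (x̄ - μ₀)/SE = (20.00 - 17)/1.5000 = 2.0000
Critical value: t_{0.025,15} = ±2.131
p-value ≈ 0.0639
Decision: fail to reject H₀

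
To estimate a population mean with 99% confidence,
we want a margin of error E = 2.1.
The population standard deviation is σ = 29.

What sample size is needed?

z_0.005 = 2.576
n = (z×σ/E)² = (2.576×29/2.1)²
n = 1265.4620
Round up: n = 1266

Answer: n = 1266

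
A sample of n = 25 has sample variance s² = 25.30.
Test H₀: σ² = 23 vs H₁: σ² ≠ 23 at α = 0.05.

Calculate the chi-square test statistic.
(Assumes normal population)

Answer: χ² = 26.4000, fail to reject H₀

Derivation:
df = n - 1 = 24
χ² = (n-1)s²/σ₀² = 24×25.30/23 = 26.4000
Critical values: χ²_{0.975,24} = 12.401, χ²_{0.025,24} = 39.364
Rejection region: χ² < 12.401 or χ² > 39.364
Decision: fail to reject H₀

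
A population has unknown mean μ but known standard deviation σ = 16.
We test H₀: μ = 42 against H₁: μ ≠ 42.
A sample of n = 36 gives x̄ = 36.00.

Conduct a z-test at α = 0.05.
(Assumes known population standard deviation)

Standard error: SE = σ/√n = 16/√36 = 2.6667
z-statistic: z = (x̄ - μ₀)/SE = (36.00 - 42)/2.6667 = -2.2500
Critical value: ±1.960
p-value = 0.0244
Decision: reject H₀

Answer: z = -2.2500, reject H₀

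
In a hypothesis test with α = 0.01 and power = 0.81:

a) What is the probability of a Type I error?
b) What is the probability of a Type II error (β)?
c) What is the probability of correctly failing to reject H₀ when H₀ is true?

a) Type I error probability = α = 0.01
b) Power = P(reject H₀ | H₁ true) = 1 - β = 0.81, so Type II error probability = β = 1 - Power = 0.19
c) P(fail to reject H₀ | H₀ true) = 1 - α = 0.99

Answer: a) 0.01, b) 0.19, c) 0.99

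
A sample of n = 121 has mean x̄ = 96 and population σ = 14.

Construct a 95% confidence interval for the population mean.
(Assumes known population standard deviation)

Confidence level: 95%, α = 0.05
z_0.025 = 1.960
SE = σ/√n = 14/√121 = 1.2727
Margin of error = 1.960 × 1.2727 = 2.4945
CI: x̄ ± margin = 96 ± 2.4945
CI: (93.5055, 98.4945)

Answer: (93.5055, 98.4945)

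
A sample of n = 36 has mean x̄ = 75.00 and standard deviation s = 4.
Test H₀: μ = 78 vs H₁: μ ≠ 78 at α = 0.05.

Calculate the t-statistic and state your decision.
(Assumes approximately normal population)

df = n - 1 = 35
SE = s/√n = 4/√36 = 0.6667
t = (x̄ - μ₀)/SE = (75.00 - 78)/0.6667 = -4.4998
Critical value: t_{0.025,35} = ±2.030
p-value ≈ 0.0001
Decision: reject H₀

Answer: t = -4.4998, reject H₀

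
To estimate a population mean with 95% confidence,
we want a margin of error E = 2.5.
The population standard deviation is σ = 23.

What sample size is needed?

z_0.025 = 1.960
n = (z×σ/E)² = (1.960×23/2.5)²
n = 325.1530
Round up: n = 326

Answer: n = 326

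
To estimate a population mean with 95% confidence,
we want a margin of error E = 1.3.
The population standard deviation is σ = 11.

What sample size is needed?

Answer: n = 276

Derivation:
z_0.025 = 1.960
n = (z×σ/E)² = (1.960×11/1.3)²
n = 275.0495
Round up: n = 276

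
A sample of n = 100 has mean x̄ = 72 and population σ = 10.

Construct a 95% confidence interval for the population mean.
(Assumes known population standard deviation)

Answer: (70.0400, 73.9600)

Derivation:
Confidence level: 95%, α = 0.05
z_0.025 = 1.960
SE = σ/√n = 10/√100 = 1.0000
Margin of error = 1.960 × 1.0000 = 1.9600
CI: x̄ ± margin = 72 ± 1.9600
CI: (70.0400, 73.9600)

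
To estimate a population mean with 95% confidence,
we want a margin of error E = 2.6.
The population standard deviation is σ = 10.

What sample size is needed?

z_0.025 = 1.960
n = (z×σ/E)² = (1.960×10/2.6)²
n = 56.8284
Round up: n = 57

Answer: n = 57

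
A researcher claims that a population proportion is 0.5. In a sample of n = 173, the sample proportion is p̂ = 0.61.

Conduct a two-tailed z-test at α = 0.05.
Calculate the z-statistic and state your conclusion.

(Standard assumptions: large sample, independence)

H₀: p = 0.5, H₁: p ≠ 0.5
Standard error: SE = √(p₀(1-p₀)/n) = √(0.5×0.5/173) = 0.038014
z-statistic: z = (p̂ - p₀)/SE = (0.61 - 0.5)/0.038014 = 2.8937
Critical value: z_0.025 = ±1.960
p-value = 0.0038
Decision: reject H₀ at α = 0.05

Answer: z = 2.8937, reject H₀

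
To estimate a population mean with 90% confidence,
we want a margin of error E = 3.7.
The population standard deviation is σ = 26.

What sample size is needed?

Answer: n = 134

Derivation:
z_0.05 = 1.645
n = (z×σ/E)² = (1.645×26/3.7)²
n = 133.6211
Round up: n = 134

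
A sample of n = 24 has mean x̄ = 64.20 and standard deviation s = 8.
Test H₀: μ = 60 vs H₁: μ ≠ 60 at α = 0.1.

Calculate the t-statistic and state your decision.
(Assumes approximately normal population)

Answer: t = 2.5720, reject H₀

Derivation:
df = n - 1 = 23
SE = s/√n = 8/√24 = 1.6330
t = (x̄ - μ₀)/SE = (64.20 - 60)/1.6330 = 2.5720
Critical value: t_{0.05,23} = ±1.714
p-value ≈ 0.0170
Decision: reject H₀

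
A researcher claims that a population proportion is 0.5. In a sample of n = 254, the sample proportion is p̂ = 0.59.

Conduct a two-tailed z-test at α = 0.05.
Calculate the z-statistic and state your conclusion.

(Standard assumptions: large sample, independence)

H₀: p = 0.5, H₁: p ≠ 0.5
Standard error: SE = √(p₀(1-p₀)/n) = √(0.5×0.5/254) = 0.031373
z-statistic: z = (p̂ - p₀)/SE = (0.59 - 0.5)/0.031373 = 2.8687
Critical value: z_0.025 = ±1.960
p-value = 0.0041
Decision: reject H₀ at α = 0.05

Answer: z = 2.8687, reject H₀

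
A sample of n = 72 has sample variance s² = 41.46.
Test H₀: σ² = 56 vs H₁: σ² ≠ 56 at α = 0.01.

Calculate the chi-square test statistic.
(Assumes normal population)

Answer: χ² = 52.5654, fail to reject H₀

Derivation:
df = n - 1 = 71
χ² = (n-1)s²/σ₀² = 71×41.46/56 = 52.5654
Critical values: χ²_{0.995,71} = 44.058, χ²_{0.005,71} = 105.432
Rejection region: χ² < 44.058 or χ² > 105.432
Decision: fail to reject H₀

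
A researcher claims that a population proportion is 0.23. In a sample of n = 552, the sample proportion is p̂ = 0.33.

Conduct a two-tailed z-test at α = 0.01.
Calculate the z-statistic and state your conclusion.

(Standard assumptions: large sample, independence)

Answer: z = 5.5828, reject H₀

Derivation:
H₀: p = 0.23, H₁: p ≠ 0.23
Standard error: SE = √(p₀(1-p₀)/n) = √(0.23×0.77/552) = 0.017912
z-statistic: z = (p̂ - p₀)/SE = (0.33 - 0.23)/0.017912 = 5.5828
Critical value: z_0.005 = ±2.576
p-value < 0.0001
Decision: reject H₀ at α = 0.01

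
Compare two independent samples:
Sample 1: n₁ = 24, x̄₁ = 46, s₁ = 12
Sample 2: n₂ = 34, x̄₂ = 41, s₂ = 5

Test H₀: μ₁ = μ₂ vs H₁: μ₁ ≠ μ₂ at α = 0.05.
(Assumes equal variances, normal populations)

Pooled variance: s²_p = [23×12² + 33×5²]/(56) = 73.8750
s_p = 8.5951
SE = s_p×√(1/n₁ + 1/n₂) = 8.5951×√(1/24 + 1/34) = 2.2915
t = (x̄₁ - x̄₂)/SE = (46 - 41)/2.2915 = 2.1820
df = 56, t-critical = ±2.003
Decision: reject H₀

Answer: t = 2.1820, reject H₀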